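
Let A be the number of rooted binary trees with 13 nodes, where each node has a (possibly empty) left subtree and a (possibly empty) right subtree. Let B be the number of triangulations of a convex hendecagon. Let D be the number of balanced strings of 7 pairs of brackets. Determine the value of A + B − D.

747333

Binary trees (left/right distinguished) on n nodes are counted by C_n; here n = 13. So A = C_13 = 742900.
Triangulations of a convex m-gon are counted by C_{m−2}; with m = 11 this is C_9. So B = C_9 = 4862.
Balanced strings of n pairs of brackets are counted by C_n; here n = 7. So D = C_7 = 429.
A + B − D = 742900 + 4862 − 429 = 747333.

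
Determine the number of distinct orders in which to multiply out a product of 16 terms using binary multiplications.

Ways to associate a product of 16 factors correspond to binary trees on 16 leaves, so the count is C_15.
C_15 = 9694845.

9694845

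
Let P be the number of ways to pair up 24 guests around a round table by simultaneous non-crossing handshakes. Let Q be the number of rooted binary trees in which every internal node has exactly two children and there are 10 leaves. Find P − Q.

Non-crossing handshake pairings of 2n people are counted by C_n; 24 people gives n = 12. So P = C_12 = 208012.
A full binary tree with L leaves has L−1 internal nodes and is counted by C_{L−1}; L = 10 gives C_9. So Q = C_9 = 4862.
P − Q = 208012 − 4862 = 203150.

203150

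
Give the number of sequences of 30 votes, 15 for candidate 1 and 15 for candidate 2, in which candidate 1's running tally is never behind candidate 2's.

Reading a vote for the leader as '(' and for the other as ')' turns such a sequence into a balanced string of 15 pairs, so the count is C_15.
C_15 = C_14 · 2(2·14+1)/(14+2) = 2674440 · 58/16 = 9694845.

9694845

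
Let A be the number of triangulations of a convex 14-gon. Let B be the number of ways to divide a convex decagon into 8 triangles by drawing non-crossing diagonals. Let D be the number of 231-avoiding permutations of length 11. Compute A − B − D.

The number of triangulations of a 14-gon is the Catalan number C_12 (index = sides − 2). So A = C_12 = 208012.
The number of triangulations of a 10-gon is the Catalan number C_8 (index = sides − 2). So B = C_8 = 1430.
Permutations of [n] avoiding any single length-3 pattern are counted by C_n; here n = 11. So D = C_11 = 58786.
A − B − D = 208012 − 1430 − 58786 = 147796.

147796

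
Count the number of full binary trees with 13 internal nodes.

Full binary trees with n internal nodes are counted by C_n; here n = 13.
C_13 = C_12 · 2(2·12+1)/(12+2) = 208012 · 50/14 = 742900.

742900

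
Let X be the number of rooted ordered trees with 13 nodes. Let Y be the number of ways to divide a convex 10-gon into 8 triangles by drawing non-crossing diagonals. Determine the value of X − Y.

A rooted plane tree on 13 nodes has 12 edges, and such trees are counted by C_12. So X = C_12 = 208012.
A convex 10-gon is triangulated into 8 triangles, and the number of such triangulations is the Catalan number C_{10−2} = C_8. So Y = C_8 = 1430.
X − Y = 208012 − 1430 = 206582.

206582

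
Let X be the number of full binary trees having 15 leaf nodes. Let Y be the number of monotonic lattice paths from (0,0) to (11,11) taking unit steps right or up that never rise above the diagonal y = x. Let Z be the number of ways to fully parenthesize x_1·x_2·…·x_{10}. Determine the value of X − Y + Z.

Full binary trees with 15 leaves have 15−1 = 14 internal nodes, so there are C_14 of them. So X = C_14 = 2674440.
Monotone paths in an n×n grid that stay weakly below the diagonal are counted by C_n; here n = 11. So Y = C_11 = 58786.
Bracketing 10 factors into binary products is counted by C_{10−1} = C_9. So Z = C_9 = 4862.
X − Y + Z = 2674440 − 58786 + 4862 = 2620516.

2620516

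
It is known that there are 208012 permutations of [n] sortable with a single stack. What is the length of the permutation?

Stack-sortable permutations of [n] are counted by C_n; 208012 = C_12.

12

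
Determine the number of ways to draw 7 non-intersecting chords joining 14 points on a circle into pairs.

429

Pairing 14 circle points by 7 non-crossing chords gives C_7 matchings.
C_7 = C(14,7)/8 = 3432/8 = 429.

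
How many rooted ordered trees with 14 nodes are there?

742900

Rooted ordered (plane) trees on m nodes have m−1 edges and are counted by C_{m−1}; m = 14 gives C_13.
C_13 = 742900.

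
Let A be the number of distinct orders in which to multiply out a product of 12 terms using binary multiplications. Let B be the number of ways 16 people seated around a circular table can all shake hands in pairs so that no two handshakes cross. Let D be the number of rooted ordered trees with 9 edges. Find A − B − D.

Parenthesizations of m factors correspond to full binary trees with m leaves, counted by C_{m−1}; m = 12 gives C_11. So A = C_11 = 58786.
With 16 = 2·8 people, non-crossing handshake pairings are non-crossing perfect matchings on a circle, counted by C_8. So B = C_8 = 1430.
Rooted ordered trees with n edges are counted by C_n; here n = 9. So D = C_9 = 4862.
A − B − D = 58786 − 1430 − 4862 = 52494.

52494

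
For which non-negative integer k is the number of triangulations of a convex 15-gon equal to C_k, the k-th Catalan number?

A convex 15-gon is triangulated into 13 triangles, and the number of such triangulations is the Catalan number C_{15−2} = C_13.

13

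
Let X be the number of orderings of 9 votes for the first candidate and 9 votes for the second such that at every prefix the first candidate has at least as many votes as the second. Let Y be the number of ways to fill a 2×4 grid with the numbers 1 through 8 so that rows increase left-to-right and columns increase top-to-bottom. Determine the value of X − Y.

Ballot sequences with n votes each where one side never trails are Dyck words, counted by C_n; here n = 9. So X = C_9 = 4862.
By the hook-length formula (or a Dyck-path bijection), SYT of shape 2×4 number C_4. So Y = C_4 = 14.
X − Y = 4862 − 14 = 4848.

4848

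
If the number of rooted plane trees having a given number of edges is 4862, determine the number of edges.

Rooted ordered trees with n edges are counted by C_n, and C_9 = 4862.

9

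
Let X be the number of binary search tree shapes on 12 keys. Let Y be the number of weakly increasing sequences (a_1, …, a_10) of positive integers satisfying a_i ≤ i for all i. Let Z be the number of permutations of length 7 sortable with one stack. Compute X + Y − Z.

224379

There are C_n binary search tree shapes on n keys; with n = 12 that is C_12. So X = C_12 = 208012.
Such sub-staircase sequences of length n are counted by C_n; here n = 10. So Y = C_10 = 16796.
Stack-sortable permutations are exactly the 231-avoiding ones, counted by C_n; here n = 7. So Z = C_7 = 429.
X + Y − Z = 208012 + 16796 − 429 = 224379.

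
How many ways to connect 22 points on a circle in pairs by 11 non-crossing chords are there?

58786

Pairing 22 circle points by 11 non-crossing chords gives C_11 matchings.
C_11 = C(22,11)/12 = 705432/12 = 58786.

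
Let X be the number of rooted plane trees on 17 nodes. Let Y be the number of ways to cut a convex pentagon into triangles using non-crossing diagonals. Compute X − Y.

35357665

Rooted ordered (plane) trees on m nodes have m−1 edges and are counted by C_{m−1}; m = 17 gives C_16. So X = C_16 = 35357670.
A convex 5-gon is triangulated into 3 triangles, and the number of such triangulations is the Catalan number C_{5−2} = C_3. So Y = C_3 = 5.
X − Y = 35357670 − 5 = 35357665.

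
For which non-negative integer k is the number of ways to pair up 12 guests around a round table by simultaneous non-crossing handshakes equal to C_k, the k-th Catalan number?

6

Non-crossing handshake pairings of 2n people are counted by C_n; 12 people gives n = 6.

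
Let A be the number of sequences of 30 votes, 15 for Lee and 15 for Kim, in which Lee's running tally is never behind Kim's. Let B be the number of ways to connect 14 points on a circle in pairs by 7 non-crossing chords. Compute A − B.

Reading a vote for the leader as '(' and for the other as ')' turns such a sequence into a balanced string of 15 pairs, so the count is C_15. So A = C_15 = 9694845.
Non-crossing perfect matchings of 2n points on a circle are counted by C_n; with 14 points, n = 7. So B = C_7 = 429.
A − B = 9694845 − 429 = 9694416.

9694416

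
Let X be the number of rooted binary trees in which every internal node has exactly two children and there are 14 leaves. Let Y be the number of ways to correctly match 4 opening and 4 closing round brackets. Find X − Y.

A full binary tree with L leaves has L−1 internal nodes and is counted by C_{L−1}; L = 14 gives C_13. So X = C_13 = 742900.
Balanced strings of n pairs of brackets are counted by C_n; here n = 4. So Y = C_4 = 14.
X − Y = 742900 − 14 = 742886.

742886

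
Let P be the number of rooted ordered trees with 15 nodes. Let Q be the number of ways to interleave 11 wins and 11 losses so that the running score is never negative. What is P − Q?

2615654

A rooted plane tree on 15 nodes has 14 edges, and such trees are counted by C_14. So P = C_14 = 2674440.
Reading a vote for the leader as '(' and for the other as ')' turns such a sequence into a balanced string of 11 pairs, so the count is C_11. So Q = C_11 = 58786.
P − Q = 2674440 − 58786 = 2615654.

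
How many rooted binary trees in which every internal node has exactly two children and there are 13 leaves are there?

208012

Full binary trees with 13 leaves have 13−1 = 12 internal nodes, so there are C_12 of them.
C_12 = 208012.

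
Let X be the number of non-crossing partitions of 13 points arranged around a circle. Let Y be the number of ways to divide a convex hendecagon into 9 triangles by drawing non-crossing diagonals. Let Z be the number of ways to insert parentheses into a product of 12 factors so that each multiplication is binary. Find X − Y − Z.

The non-crossing partitions of [13] form a lattice of size C_13. So X = C_13 = 742900.
A convex 11-gon is triangulated into 9 triangles, and the number of such triangulations is the Catalan number C_{11−2} = C_9. So Y = C_9 = 4862.
Ways to associate a product of 12 factors correspond to binary trees on 12 leaves, so the count is C_11. So Z = C_11 = 58786.
X − Y − Z = 742900 − 4862 − 58786 = 679252.

679252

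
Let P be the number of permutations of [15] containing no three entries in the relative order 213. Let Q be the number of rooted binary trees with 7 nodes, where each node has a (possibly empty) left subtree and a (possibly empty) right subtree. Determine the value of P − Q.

Permutations of [n] avoiding any single length-3 pattern are counted by C_n; here n = 15. So P = C_15 = 9694845.
Rooted binary trees with 7 nodes (each child slot possibly empty) number C_7. So Q = C_7 = 429.
P − Q = 9694845 − 429 = 9694416.

9694416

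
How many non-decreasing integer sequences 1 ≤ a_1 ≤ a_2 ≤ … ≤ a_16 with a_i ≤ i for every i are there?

Weakly increasing sequences with a_i ≤ i biject with Dyck paths of semilength 16, so there are C_16.
C_16 = C(32,16)/17 = 601080390/17 = 35357670.

35357670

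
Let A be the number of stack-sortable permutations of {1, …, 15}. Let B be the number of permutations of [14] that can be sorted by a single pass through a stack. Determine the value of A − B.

7020405

By Knuth's characterisation, the stack-sortable permutations of length 15 are the 231-avoiders, numbering C_15. So A = C_15 = 9694845.
Stack-sortable permutations are exactly the 231-avoiding ones, counted by C_n; here n = 14. So B = C_14 = 2674440.
A − B = 9694845 − 2674440 = 7020405.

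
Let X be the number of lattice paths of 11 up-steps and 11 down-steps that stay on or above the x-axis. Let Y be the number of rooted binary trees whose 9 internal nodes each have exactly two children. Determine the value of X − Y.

A Dyck path with 11 up-steps and 11 down-steps has semilength 11, so there are C_11 of them. So X = C_11 = 58786.
Full binary trees with n internal nodes are counted by C_n; here n = 9. So Y = C_9 = 4862.
X − Y = 58786 − 4862 = 53924.

53924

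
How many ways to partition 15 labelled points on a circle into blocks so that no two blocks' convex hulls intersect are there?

9694845

The non-crossing partitions of [15] form a lattice of size C_15.
C_15 = C(30,15)/16 = 155117520/16 = 9694845.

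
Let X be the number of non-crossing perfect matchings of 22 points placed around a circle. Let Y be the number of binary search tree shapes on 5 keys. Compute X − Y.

Pairing 22 circle points by 11 non-crossing chords gives C_11 matchings. So X = C_11 = 58786.
There are C_n binary search tree shapes on n keys; with n = 5 that is C_5. So Y = C_5 = 42.
X − Y = 58786 − 42 = 58744.

58744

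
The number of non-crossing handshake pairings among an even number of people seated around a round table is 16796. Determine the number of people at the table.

20

Non-crossing handshake pairings of 2n people are counted by C_n; 16796 = C_10.
So n = 10, and there are 2n = 20 people.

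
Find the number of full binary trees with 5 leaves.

Full binary trees with 5 leaves have 5−1 = 4 internal nodes, so there are C_4 of them.
C_4 = C_3 · 2(2·3+1)/(3+2) = 5 · 14/5 = 14.

14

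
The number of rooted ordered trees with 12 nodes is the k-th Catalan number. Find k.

A rooted plane tree on 12 nodes has 11 edges, and such trees are counted by C_11.

11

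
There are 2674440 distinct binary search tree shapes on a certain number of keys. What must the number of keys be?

14

Binary search tree shapes on n keys are counted by C_n. Since C_14 = 2674440, the index is 14.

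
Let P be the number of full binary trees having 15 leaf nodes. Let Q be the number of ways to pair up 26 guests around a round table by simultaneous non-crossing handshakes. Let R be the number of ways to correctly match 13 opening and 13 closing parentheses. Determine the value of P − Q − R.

A full binary tree with L leaves has L−1 internal nodes and is counted by C_{L−1}; L = 15 gives C_14. So P = C_14 = 2674440.
With 26 = 2·13 people, non-crossing handshake pairings are non-crossing perfect matchings on a circle, counted by C_13. So Q = C_13 = 742900.
Balanced strings of n pairs of brackets are counted by C_n; here n = 13. So R = C_13 = 742900.
P − Q − R = 2674440 − 742900 − 742900 = 1188640.

1188640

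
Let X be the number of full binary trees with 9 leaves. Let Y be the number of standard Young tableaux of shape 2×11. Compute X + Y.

A full binary tree with L leaves has L−1 internal nodes and is counted by C_{L−1}; L = 9 gives C_8. So X = C_8 = 1430.
By the hook-length formula (or a Dyck-path bijection), SYT of shape 2×11 number C_11. So Y = C_11 = 58786.
X + Y = 1430 + 58786 = 60216.

60216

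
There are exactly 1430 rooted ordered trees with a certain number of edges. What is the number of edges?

8

Rooted ordered trees with n edges are counted by C_n, and C_8 = 1430.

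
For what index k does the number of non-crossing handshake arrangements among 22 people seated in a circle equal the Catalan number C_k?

With 22 = 2·11 people, non-crossing handshake pairings are non-crossing perfect matchings on a circle, counted by C_11.

11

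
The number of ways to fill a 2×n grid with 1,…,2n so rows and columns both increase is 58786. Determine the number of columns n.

11

Standard Young tableaux of shape 2×n are counted by C_n. Since C_11 = 58786, the index is 11.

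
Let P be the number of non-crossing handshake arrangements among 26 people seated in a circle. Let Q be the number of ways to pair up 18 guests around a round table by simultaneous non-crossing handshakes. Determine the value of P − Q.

738038

With 26 = 2·13 people, non-crossing handshake pairings are non-crossing perfect matchings on a circle, counted by C_13. So P = C_13 = 742900.
Non-crossing handshake pairings of 2n people are counted by C_n; 18 people gives n = 9. So Q = C_9 = 4862.
P − Q = 742900 − 4862 = 738038.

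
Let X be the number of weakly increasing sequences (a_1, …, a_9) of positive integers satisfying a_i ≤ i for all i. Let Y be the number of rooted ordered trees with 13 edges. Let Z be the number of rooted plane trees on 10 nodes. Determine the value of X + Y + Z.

752624

Weakly increasing sequences with a_i ≤ i biject with Dyck paths of semilength 9, so there are C_9. So X = C_9 = 4862.
A rooted plane tree with 13 edges has 14 nodes, and the count is C_13. So Y = C_13 = 742900.
Rooted ordered (plane) trees on m nodes have m−1 edges and are counted by C_{m−1}; m = 10 gives C_9. So Z = C_9 = 4862.
X + Y + Z = 4862 + 742900 + 4862 = 752624.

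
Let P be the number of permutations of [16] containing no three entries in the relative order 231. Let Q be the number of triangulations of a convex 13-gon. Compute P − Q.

35298884

Permutations of [n] avoiding any single length-3 pattern are counted by C_n; here n = 16. So P = C_16 = 35357670.
Triangulations of a convex m-gon are counted by C_{m−2}; with m = 13 this is C_11. So Q = C_11 = 58786.
P − Q = 35357670 − 58786 = 35298884.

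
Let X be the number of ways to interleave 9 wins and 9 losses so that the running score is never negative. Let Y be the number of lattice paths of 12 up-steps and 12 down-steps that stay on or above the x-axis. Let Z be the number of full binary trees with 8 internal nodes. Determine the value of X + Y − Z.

211444

Ballot sequences with n votes each where one side never trails are Dyck words, counted by C_n; here n = 9. So X = C_9 = 4862.
A Dyck path with 12 up-steps and 12 down-steps has semilength 12, so there are C_12 of them. So Y = C_12 = 208012.
The number of full binary trees on 8 internal nodes is the Catalan number C_8. So Z = C_8 = 1430.
X + Y − Z = 4862 + 208012 − 1430 = 211444.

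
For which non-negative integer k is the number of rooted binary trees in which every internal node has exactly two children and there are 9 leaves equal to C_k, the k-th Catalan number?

8

Full binary trees with 9 leaves have 9−1 = 8 internal nodes, so there are C_8 of them.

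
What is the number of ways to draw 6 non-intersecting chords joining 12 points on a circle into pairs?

132

Non-crossing perfect matchings of 2n points on a circle are counted by C_n; with 12 points, n = 6.
C_6 = 132.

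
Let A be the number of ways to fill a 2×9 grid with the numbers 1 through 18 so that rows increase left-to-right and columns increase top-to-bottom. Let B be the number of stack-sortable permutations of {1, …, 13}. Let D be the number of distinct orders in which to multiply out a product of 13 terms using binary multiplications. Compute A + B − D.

539750

Standard Young tableaux of shape 2×n are counted by C_n; here n = 9. So A = C_9 = 4862.
By Knuth's characterisation, the stack-sortable permutations of length 13 are the 231-avoiders, numbering C_13. So B = C_13 = 742900.
Parenthesizations of m factors correspond to full binary trees with m leaves, counted by C_{m−1}; m = 13 gives C_12. So D = C_12 = 208012.
A + B − D = 4862 + 742900 − 208012 = 539750.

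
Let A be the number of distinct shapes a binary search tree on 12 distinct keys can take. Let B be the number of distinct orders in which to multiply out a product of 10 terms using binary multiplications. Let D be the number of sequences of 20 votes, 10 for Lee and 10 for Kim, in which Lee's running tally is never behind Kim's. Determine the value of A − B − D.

Binary trees (left/right distinguished) on n nodes are counted by C_n; here n = 12. So A = C_12 = 208012.
Ways to associate a product of 10 factors correspond to binary trees on 10 leaves, so the count is C_9. So B = C_9 = 4862.
Ballot sequences with n votes each where one side never trails are Dyck words, counted by C_n; here n = 10. So D = C_10 = 16796.
A − B − D = 208012 − 4862 − 16796 = 186354.

186354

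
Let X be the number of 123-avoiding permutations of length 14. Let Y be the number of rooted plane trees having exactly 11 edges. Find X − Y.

For any fixed pattern of length 3, the pattern-avoiding permutations of [14] number C_14. So X = C_14 = 2674440.
A rooted plane tree with 11 edges has 12 nodes, and the count is C_11. So Y = C_11 = 58786.
X − Y = 2674440 − 58786 = 2615654.

2615654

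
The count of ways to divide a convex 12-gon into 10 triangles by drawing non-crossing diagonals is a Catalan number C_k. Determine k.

10

Triangulations of a convex m-gon are counted by C_{m−2}; with m = 12 this is C_10.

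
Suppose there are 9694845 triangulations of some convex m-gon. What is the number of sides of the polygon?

17

Triangulations of a convex m-gon are counted by C_{m−2}; 9694845 = C_15.
So m − 2 = 15, giving m = 17 sides.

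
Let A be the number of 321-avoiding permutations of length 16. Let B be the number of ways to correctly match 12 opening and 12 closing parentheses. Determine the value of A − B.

Permutations of [n] avoiding any single length-3 pattern are counted by C_n; here n = 16. So A = C_16 = 35357670.
Balanced strings of n pairs of brackets are counted by C_n; here n = 12. So B = C_12 = 208012.
A − B = 35357670 − 208012 = 35149658.

35149658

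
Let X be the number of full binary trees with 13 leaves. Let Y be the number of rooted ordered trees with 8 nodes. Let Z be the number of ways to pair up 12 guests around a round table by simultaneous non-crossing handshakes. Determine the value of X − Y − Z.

A full binary tree with L leaves has L−1 internal nodes and is counted by C_{L−1}; L = 13 gives C_12. So X = C_12 = 208012.
Rooted ordered (plane) trees on m nodes have m−1 edges and are counted by C_{m−1}; m = 8 gives C_7. So Y = C_7 = 429.
Non-crossing handshake pairings of 2n people are counted by C_n; 12 people gives n = 6. So Z = C_6 = 132.
X − Y − Z = 208012 − 429 − 132 = 207451.

207451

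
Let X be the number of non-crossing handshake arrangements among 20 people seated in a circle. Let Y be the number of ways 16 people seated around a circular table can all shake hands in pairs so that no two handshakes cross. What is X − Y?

With 20 = 2·10 people, non-crossing handshake pairings are non-crossing perfect matchings on a circle, counted by C_10. So X = C_10 = 16796.
With 16 = 2·8 people, non-crossing handshake pairings are non-crossing perfect matchings on a circle, counted by C_8. So Y = C_8 = 1430.
X − Y = 16796 − 1430 = 15366.

15366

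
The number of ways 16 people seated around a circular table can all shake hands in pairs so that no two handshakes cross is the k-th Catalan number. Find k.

8

Non-crossing handshake pairings of 2n people are counted by C_n; 16 people gives n = 8.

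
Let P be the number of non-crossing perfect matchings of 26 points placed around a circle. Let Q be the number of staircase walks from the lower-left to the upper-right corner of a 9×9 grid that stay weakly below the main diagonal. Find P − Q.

738038

Pairing 26 circle points by 13 non-crossing chords gives C_13 matchings. So P = C_13 = 742900.
Monotone paths in an n×n grid that stay weakly below the diagonal are counted by C_n; here n = 9. So Q = C_9 = 4862.
P − Q = 742900 − 4862 = 738038.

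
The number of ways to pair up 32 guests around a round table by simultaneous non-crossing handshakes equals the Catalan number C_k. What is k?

With 32 = 2·16 people, non-crossing handshake pairings are non-crossing perfect matchings on a circle, counted by C_16.

16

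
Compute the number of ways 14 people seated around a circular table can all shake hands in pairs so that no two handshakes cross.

429

Non-crossing handshake pairings of 2n people are counted by C_n; 14 people gives n = 7.
C_7 = C(14,7)/8 = 3432/8 = 429.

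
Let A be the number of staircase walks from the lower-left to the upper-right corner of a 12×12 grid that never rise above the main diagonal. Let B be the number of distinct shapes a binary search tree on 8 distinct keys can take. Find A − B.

206582

Sub-diagonal monotone paths from (0,0) to (12,12) biject with Dyck paths of semilength 12, giving C_12. So A = C_12 = 208012.
Rooted binary trees with 8 nodes (each child slot possibly empty) number C_8. So B = C_8 = 1430.
A − B = 208012 − 1430 = 206582.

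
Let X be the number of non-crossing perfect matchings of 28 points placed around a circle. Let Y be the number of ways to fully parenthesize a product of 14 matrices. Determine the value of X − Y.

Non-crossing perfect matchings of 2n points on a circle are counted by C_n; with 28 points, n = 14. So X = C_14 = 2674440.
Ways to associate a product of 14 factors correspond to binary trees on 14 leaves, so the count is C_13. So Y = C_13 = 742900.
X − Y = 2674440 − 742900 = 1931540.

1931540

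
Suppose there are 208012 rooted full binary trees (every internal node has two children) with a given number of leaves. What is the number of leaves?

Full binary trees with L leaves are counted by C_{L−1}. Since C_12 = 208012, the index is 12.
So the index is 12, and the number of leaves is 12 + 1 = 13.

13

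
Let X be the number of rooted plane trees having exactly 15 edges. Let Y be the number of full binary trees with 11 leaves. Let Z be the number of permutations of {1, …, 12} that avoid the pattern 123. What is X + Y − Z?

Rooted ordered trees with n edges are counted by C_n; here n = 15. So X = C_15 = 9694845.
A full binary tree with L leaves has L−1 internal nodes and is counted by C_{L−1}; L = 11 gives C_10. So Y = C_10 = 16796.
Permutations of [n] avoiding any single length-3 pattern are counted by C_n; here n = 12. So Z = C_12 = 208012.
X + Y − Z = 9694845 + 16796 − 208012 = 9503629.

9503629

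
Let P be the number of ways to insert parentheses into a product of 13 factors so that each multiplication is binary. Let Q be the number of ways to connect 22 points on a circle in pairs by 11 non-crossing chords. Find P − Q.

Parenthesizations of m factors correspond to full binary trees with m leaves, counted by C_{m−1}; m = 13 gives C_12. So P = C_12 = 208012.
Pairing 22 circle points by 11 non-crossing chords gives C_11 matchings. So Q = C_11 = 58786.
P − Q = 208012 − 58786 = 149226.

149226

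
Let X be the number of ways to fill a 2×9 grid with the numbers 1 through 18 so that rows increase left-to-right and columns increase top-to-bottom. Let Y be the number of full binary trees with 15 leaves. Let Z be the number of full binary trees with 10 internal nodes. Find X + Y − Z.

Standard Young tableaux of shape 2×n are counted by C_n; here n = 9. So X = C_9 = 4862.
A full binary tree with L leaves has L−1 internal nodes and is counted by C_{L−1}; L = 15 gives C_14. So Y = C_14 = 2674440.
The number of full binary trees on 10 internal nodes is the Catalan number C_10. So Z = C_10 = 16796.
X + Y − Z = 4862 + 2674440 − 16796 = 2662506.

2662506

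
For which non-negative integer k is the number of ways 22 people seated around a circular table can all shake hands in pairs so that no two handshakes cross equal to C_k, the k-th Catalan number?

With 22 = 2·11 people, non-crossing handshake pairings are non-crossing perfect matchings on a circle, counted by C_11.

11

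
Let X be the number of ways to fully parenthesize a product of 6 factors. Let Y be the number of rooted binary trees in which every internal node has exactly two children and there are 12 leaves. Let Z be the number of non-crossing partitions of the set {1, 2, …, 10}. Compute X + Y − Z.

42032

Parenthesizations of m factors correspond to full binary trees with m leaves, counted by C_{m−1}; m = 6 gives C_5. So X = C_5 = 42.
A full binary tree with L leaves has L−1 internal nodes and is counted by C_{L−1}; L = 12 gives C_11. So Y = C_11 = 58786.
Non-crossing partitions of an n-element set are counted by C_n; here n = 10. So Z = C_10 = 16796.
X + Y − Z = 42 + 58786 − 16796 = 42032.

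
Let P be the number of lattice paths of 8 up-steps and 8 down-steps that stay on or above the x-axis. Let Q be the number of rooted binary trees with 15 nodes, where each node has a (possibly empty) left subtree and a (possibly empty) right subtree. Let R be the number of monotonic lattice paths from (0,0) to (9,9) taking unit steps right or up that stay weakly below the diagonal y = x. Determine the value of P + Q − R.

A Dyck path with 8 up-steps and 8 down-steps has semilength 8, so there are C_8 of them. So P = C_8 = 1430.
Rooted binary trees with 15 nodes (each child slot possibly empty) number C_15. So Q = C_15 = 9694845.
Sub-diagonal monotone paths from (0,0) to (9,9) biject with Dyck paths of semilength 9, giving C_9. So R = C_9 = 4862.
P + Q − R = 1430 + 9694845 − 4862 = 9691413.

9691413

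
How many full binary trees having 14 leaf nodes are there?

742900

Full binary trees with 14 leaves have 14−1 = 13 internal nodes, so there are C_13 of them.
C_13 = 742900.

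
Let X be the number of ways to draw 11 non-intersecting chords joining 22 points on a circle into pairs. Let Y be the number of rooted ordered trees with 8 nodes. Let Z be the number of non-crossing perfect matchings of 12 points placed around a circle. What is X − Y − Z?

58225

Non-crossing perfect matchings of 2n points on a circle are counted by C_n; with 22 points, n = 11. So X = C_11 = 58786.
A rooted plane tree on 8 nodes has 7 edges, and such trees are counted by C_7. So Y = C_7 = 429.
Non-crossing perfect matchings of 2n points on a circle are counted by C_n; with 12 points, n = 6. So Z = C_6 = 132.
X − Y − Z = 58786 − 429 − 132 = 58225.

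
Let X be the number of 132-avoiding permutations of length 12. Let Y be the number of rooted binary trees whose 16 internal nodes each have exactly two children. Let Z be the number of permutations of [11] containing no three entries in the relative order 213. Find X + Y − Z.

Permutations of [n] avoiding any single length-3 pattern are counted by C_n; here n = 12. So X = C_12 = 208012.
The number of full binary trees on 16 internal nodes is the Catalan number C_16. So Y = C_16 = 35357670.
Permutations of [n] avoiding any single length-3 pattern are counted by C_n; here n = 11. So Z = C_11 = 58786.
X + Y − Z = 208012 + 35357670 − 58786 = 35506896.

35506896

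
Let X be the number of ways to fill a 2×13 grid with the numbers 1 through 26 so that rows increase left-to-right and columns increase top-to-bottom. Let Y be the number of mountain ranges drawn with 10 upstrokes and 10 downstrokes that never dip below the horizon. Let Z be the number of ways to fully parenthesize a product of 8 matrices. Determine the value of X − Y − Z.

725675

By the hook-length formula (or a Dyck-path bijection), SYT of shape 2×13 number C_13. So X = C_13 = 742900.
A Dyck path with 10 up-steps and 10 down-steps has semilength 10, so there are C_10 of them. So Y = C_10 = 16796.
Ways to associate a product of 8 factors correspond to binary trees on 8 leaves, so the count is C_7. So Z = C_7 = 429.
X − Y − Z = 742900 − 16796 − 429 = 725675.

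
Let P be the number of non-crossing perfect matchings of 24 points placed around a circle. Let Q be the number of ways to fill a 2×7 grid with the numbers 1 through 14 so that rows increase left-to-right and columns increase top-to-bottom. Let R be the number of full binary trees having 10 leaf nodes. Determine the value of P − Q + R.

212445

Non-crossing perfect matchings of 2n points on a circle are counted by C_n; with 24 points, n = 12. So P = C_12 = 208012.
Standard Young tableaux of shape 2×n are counted by C_n; here n = 7. So Q = C_7 = 429.
A full binary tree with L leaves has L−1 internal nodes and is counted by C_{L−1}; L = 10 gives C_9. So R = C_9 = 4862.
P − Q + R = 208012 − 429 + 4862 = 212445.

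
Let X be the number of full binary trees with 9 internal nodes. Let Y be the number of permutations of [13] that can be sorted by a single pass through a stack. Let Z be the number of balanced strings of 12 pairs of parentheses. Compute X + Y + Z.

955774

Full binary trees with n internal nodes are counted by C_n; here n = 9. So X = C_9 = 4862.
By Knuth's characterisation, the stack-sortable permutations of length 13 are the 231-avoiders, numbering C_13. So Y = C_13 = 742900.
With 12 pairs the number of balanced bracket strings is the Catalan number C_12. So Z = C_12 = 208012.
X + Y + Z = 4862 + 742900 + 208012 = 955774.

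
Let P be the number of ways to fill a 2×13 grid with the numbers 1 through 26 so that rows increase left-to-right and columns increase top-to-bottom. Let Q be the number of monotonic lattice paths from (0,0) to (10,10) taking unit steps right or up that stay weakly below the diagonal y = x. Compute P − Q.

726104

Standard Young tableaux of shape 2×n are counted by C_n; here n = 13. So P = C_13 = 742900.
Monotone paths in an n×n grid that stay weakly below the diagonal are counted by C_n; here n = 10. So Q = C_10 = 16796.
P − Q = 742900 − 16796 = 726104.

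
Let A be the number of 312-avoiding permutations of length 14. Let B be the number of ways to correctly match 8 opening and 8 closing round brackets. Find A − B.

2673010

For any fixed pattern of length 3, the pattern-avoiding permutations of [14] number C_14. So A = C_14 = 2674440.
Balanced strings of n pairs of brackets are counted by C_n; here n = 8. So B = C_8 = 1430.
A − B = 2674440 − 1430 = 2673010.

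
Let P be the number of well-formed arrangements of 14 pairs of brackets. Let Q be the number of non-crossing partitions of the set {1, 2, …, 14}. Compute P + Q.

A balanced arrangement of 14 bracket pairs is a Dyck word of semilength 14, so the count is C_14. So P = C_14 = 2674440.
The non-crossing partitions of [14] form a lattice of size C_14. So Q = C_14 = 2674440.
P + Q = 2674440 + 2674440 = 5348880.

5348880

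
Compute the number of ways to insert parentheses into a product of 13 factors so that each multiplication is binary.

208012

Ways to associate a product of 13 factors correspond to binary trees on 13 leaves, so the count is C_12.
C_12 = C(24,12)/13 = 2704156/13 = 208012.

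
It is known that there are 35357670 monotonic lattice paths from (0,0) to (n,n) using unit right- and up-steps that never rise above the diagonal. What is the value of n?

Such diagonal-avoiding paths in an n×n grid are counted by C_n; 35357670 = C_16.

16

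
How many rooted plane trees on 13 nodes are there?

Rooted ordered (plane) trees on m nodes have m−1 edges and are counted by C_{m−1}; m = 13 gives C_12.
C_12 = 208012.

208012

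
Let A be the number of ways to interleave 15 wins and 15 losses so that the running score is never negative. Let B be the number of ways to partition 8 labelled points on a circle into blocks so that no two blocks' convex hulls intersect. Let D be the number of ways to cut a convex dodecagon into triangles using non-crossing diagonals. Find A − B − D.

9676619

Reading a vote for the leader as '(' and for the other as ')' turns such a sequence into a balanced string of 15 pairs, so the count is C_15. So A = C_15 = 9694845.
The non-crossing partitions of [8] form a lattice of size C_8. So B = C_8 = 1430.
The number of triangulations of a 12-gon is the Catalan number C_10 (index = sides − 2). So D = C_10 = 16796.
A − B − D = 9694845 − 1430 − 16796 = 9676619.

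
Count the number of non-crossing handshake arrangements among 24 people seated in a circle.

208012

With 24 = 2·12 people, non-crossing handshake pairings are non-crossing perfect matchings on a circle, counted by C_12.
C_12 = C(24,12)/13 = 2704156/13 = 208012.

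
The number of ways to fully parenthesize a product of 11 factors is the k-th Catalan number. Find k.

10

Bracketing 11 factors into binary products is counted by C_{11−1} = C_10.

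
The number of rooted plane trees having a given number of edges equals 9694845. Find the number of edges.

15

Rooted ordered trees with n edges are counted by C_n. Since C_15 = 9694845, the index is 15.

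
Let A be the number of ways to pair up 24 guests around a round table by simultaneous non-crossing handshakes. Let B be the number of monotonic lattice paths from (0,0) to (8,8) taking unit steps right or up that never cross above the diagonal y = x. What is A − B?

206582

With 24 = 2·12 people, non-crossing handshake pairings are non-crossing perfect matchings on a circle, counted by C_12. So A = C_12 = 208012.
Sub-diagonal monotone paths from (0,0) to (8,8) biject with Dyck paths of semilength 8, giving C_8. So B = C_8 = 1430.
A − B = 208012 − 1430 = 206582.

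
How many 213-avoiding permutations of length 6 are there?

132

For any fixed pattern of length 3, the pattern-avoiding permutations of [6] number C_6.
C_6 = 132.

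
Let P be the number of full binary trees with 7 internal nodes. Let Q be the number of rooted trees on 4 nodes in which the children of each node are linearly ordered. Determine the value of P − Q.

424

The number of full binary trees on 7 internal nodes is the Catalan number C_7. So P = C_7 = 429.
Rooted ordered (plane) trees on m nodes have m−1 edges and are counted by C_{m−1}; m = 4 gives C_3. So Q = C_3 = 5.
P − Q = 429 − 5 = 424.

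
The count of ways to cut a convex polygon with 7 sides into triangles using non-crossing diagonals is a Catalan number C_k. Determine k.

5

The number of triangulations of a 7-gon is the Catalan number C_5 (index = sides − 2).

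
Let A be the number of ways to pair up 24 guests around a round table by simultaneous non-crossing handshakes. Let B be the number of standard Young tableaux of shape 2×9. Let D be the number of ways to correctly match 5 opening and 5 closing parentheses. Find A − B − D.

203108

Non-crossing handshake pairings of 2n people are counted by C_n; 24 people gives n = 12. So A = C_12 = 208012.
Standard Young tableaux of shape 2×n are counted by C_n; here n = 9. So B = C_9 = 4862.
Balanced strings of n pairs of brackets are counted by C_n; here n = 5. So D = C_5 = 42.
A − B − D = 208012 − 4862 − 42 = 203108.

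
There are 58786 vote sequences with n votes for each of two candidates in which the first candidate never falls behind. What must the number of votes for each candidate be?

11

Such ballot sequences with n votes each are counted by C_n. Since C_11 = 58786, the index is 11.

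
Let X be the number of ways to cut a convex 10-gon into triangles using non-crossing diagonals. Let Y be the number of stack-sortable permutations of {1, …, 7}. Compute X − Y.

1001

Triangulations of a convex m-gon are counted by C_{m−2}; with m = 10 this is C_8. So X = C_8 = 1430.
Stack-sortable permutations are exactly the 231-avoiding ones, counted by C_n; here n = 7. So Y = C_7 = 429.
X − Y = 1430 − 429 = 1001.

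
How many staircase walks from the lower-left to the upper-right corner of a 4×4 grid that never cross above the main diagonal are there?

Monotone paths in an n×n grid that stay weakly below the diagonal are counted by C_n; here n = 4.
C_4 = C(8,4)/5 = 70/5 = 14.

14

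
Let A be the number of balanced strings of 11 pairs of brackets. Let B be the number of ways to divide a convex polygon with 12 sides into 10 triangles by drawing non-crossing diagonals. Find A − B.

Balanced strings of n pairs of brackets are counted by C_n; here n = 11. So A = C_11 = 58786.
Triangulations of a convex m-gon are counted by C_{m−2}; with m = 12 this is C_10. So B = C_10 = 16796.
A − B = 58786 − 16796 = 41990.

41990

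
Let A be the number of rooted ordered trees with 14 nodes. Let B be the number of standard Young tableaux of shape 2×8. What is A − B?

A rooted plane tree on 14 nodes has 13 edges, and such trees are counted by C_13. So A = C_13 = 742900.
By the hook-length formula (or a Dyck-path bijection), SYT of shape 2×8 number C_8. So B = C_8 = 1430.
A − B = 742900 − 1430 = 741470.

741470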